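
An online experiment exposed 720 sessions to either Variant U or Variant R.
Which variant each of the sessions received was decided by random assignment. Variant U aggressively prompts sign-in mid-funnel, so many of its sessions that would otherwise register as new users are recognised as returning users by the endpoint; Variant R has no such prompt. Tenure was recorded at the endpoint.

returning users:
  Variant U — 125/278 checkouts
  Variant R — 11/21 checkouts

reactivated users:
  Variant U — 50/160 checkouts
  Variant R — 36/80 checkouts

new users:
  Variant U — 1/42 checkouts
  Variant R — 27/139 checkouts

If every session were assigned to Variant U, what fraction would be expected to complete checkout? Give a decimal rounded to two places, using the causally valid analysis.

Within every user tenure level Variant R has the higher rate, yet pooled Variant U does — Simpson's reversal.
Because the variant influences user tenure, user tenure is a post-treatment mediator, not a confounder. Stratifying on it would bias the estimate; the causal effect is the crude pooled difference.
So P(outcome | do(Variant U)) is just the pooled rate for Variant U: 176/480 = 0.367.

0.37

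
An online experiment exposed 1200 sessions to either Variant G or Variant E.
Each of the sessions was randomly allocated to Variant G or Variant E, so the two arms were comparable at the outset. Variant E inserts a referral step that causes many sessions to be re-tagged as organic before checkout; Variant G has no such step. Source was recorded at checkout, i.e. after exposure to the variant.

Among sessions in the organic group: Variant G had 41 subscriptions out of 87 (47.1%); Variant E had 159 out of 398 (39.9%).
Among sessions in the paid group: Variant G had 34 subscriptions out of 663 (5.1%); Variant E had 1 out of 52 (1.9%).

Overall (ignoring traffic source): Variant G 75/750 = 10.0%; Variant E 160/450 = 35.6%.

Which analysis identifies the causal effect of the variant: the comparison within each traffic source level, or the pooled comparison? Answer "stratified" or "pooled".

pooled

The stratified and pooled comparisons disagree (Variant G wins within each traffic source; Variant E wins overall), so the answer turns on the causal role of traffic source.
Traffic source is recorded after the variant and is itself shifted by it — it sits on the causal path from variant to outcome. Conditioning on a mediator would strip out part of the effect we want; the pooled comparison gives the total causal effect.
Pooled: Variant G 10.0% vs Variant E 35.6%; Variant E is higher overall.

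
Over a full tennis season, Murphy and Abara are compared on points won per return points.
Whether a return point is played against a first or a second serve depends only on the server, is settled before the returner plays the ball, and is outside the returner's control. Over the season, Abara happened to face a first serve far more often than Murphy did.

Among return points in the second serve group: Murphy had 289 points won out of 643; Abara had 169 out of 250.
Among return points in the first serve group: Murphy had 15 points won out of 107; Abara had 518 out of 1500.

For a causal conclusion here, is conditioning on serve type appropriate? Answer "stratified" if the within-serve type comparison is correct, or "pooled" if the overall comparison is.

Nothing the player does changes serve type; the imbalance is an allocation artefact. With serve type also predicting the outcome, the pooled figure is confounded, and the within-stratum comparison is the causal one.
Within each level — second serve: 44.9% vs 67.6%; first serve: 14.0% vs 34.5% — Abara is higher every time.

stratified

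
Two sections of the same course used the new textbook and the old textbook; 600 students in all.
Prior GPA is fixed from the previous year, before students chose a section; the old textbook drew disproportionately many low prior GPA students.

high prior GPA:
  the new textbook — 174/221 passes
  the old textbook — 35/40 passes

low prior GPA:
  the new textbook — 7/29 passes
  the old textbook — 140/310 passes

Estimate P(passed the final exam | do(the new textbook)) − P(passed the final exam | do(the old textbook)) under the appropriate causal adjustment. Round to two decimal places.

The prior GPA band-specific comparison favours the old textbook throughout, but the pooled figures favour the new textbook. The question is whether to condition on prior GPA band.
Prior GPA band differs across teaching methods for reasons unrelated to any effect of the teaching method itself, and it separately predicts the outcome — a classic confounder. We must compare within prior GPA band levels.
Adjusting over the population distribution of prior GPA band: 0.435·(0.787−0.875) + 0.565·(0.241−0.452) = -0.157.

-0.16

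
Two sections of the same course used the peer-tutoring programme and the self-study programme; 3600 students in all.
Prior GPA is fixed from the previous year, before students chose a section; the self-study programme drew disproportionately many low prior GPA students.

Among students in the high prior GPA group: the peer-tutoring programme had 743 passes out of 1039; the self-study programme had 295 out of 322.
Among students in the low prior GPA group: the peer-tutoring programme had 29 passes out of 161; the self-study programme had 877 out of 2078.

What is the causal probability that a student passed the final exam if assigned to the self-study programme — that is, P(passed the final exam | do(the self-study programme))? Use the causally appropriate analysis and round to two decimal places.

0.61

The stratified and pooled comparisons disagree (the self-study programme wins within each prior GPA band; the peer-tutoring programme wins overall), so the answer turns on the causal role of prior GPA band.
The imbalance in prior GPA band arose from how students were allocated, not from anything the teaching method did; and prior GPA band independently affects the outcome. The pooled gap is confounded — condition on prior GPA band.
Standardising the self-study programme to the population prior GPA band mix: 0.378·295/322 + 0.622·877/2078 = 0.609.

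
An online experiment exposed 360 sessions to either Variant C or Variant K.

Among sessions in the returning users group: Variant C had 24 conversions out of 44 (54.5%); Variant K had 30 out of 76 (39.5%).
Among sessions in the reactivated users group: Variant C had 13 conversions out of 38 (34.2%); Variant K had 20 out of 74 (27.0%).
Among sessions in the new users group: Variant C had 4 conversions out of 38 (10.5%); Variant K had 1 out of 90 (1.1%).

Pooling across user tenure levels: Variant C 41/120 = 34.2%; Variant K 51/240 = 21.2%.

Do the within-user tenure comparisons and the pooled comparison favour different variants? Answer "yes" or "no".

no

Within each user tenure level (returning users 54.5% vs 39.5%; reactivated users 34.2% vs 27.0%; new users 10.5% vs 1.1%), Variant C has the higher rate every time. Pooled: 34.2% vs 21.2% — Variant C has the higher rate overall. They agree.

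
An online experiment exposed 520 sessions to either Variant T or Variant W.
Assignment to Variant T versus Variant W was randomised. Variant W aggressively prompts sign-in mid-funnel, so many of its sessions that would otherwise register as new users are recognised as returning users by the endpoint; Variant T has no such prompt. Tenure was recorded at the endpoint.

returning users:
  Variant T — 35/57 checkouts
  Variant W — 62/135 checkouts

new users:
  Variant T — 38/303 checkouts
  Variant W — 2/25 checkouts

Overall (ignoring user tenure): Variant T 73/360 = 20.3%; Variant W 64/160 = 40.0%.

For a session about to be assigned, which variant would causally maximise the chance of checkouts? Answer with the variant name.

Because the variant influences user tenure, user tenure is a post-treatment mediator, not a confounder. Stratifying on it would bias the estimate; the causal effect is the crude pooled difference.
Pooled: Variant T 20.3% vs Variant W 40.0%; Variant W is higher overall.

Variant W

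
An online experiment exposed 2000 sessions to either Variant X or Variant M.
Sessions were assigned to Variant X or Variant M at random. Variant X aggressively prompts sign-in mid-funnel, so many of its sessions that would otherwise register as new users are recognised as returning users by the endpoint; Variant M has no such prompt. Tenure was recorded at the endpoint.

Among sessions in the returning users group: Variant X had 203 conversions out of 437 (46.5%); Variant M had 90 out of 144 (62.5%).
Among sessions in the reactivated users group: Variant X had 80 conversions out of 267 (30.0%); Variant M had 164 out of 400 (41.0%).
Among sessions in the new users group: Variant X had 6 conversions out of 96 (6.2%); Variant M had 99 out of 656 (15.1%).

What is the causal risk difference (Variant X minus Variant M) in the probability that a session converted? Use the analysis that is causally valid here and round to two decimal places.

Within every user tenure level Variant M has the higher rate, yet pooled Variant X does — Simpson's reversal.
User tenure is downstream of the variant. One should not condition on a consequence of treatment, so the overall rates are the right comparison.
The causal difference is the pooled difference: 0.361 − 0.294 = +0.067.

+0.07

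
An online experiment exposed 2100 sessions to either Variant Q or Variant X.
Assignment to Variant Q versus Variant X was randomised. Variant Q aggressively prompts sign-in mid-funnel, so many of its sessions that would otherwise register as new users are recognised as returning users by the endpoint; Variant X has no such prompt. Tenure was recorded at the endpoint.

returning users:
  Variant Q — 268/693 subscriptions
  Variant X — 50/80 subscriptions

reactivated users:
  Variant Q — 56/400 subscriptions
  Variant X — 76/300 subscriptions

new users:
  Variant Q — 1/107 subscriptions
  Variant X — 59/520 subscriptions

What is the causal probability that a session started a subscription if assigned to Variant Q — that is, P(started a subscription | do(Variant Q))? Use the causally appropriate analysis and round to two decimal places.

Stratifying would compare variants among sessions the variants themselves sorted into user tenure groups — a form of selection on an intermediate. The unconditioned pooled rates give the total causal effect.
So P(outcome | do(Variant Q)) is just the pooled rate for Variant Q: 325/1200 = 0.271.

0.27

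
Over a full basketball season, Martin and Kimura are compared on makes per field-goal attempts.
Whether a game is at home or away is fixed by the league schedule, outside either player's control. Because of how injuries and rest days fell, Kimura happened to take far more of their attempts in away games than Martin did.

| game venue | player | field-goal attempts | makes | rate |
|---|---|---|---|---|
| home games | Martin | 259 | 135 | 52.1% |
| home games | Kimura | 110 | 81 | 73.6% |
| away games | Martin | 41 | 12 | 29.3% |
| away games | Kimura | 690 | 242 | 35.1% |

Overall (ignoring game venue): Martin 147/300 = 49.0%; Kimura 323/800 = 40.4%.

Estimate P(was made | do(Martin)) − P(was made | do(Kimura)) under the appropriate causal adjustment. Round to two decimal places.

The game venue-specific comparison favours Kimura throughout, but the pooled figures favour Martin. The question is whether to condition on game venue.
Game venue satisfies the back-door criterion: it is not a descendant of the player, and it blocks the spurious path from player to outcome. Adjusting for it (i.e., using the within-game venue rates) gives the causal effect.
Adjusting over the population distribution of game venue: 0.335·(0.521−0.736) + 0.665·(0.293−0.351) = -0.111.

-0.11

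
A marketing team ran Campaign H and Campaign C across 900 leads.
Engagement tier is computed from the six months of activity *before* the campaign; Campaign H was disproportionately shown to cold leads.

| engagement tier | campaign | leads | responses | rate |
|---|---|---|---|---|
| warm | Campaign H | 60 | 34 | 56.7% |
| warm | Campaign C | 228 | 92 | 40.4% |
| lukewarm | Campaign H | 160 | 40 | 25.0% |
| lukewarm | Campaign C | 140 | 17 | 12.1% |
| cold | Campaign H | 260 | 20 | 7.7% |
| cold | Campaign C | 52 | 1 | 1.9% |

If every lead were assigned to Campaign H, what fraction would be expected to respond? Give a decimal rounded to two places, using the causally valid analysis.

The stratified and pooled comparisons disagree (Campaign H wins within each engagement tier; Campaign C wins overall), so the answer turns on the causal role of engagement tier.
The imbalance in engagement tier arose from how leads were allocated, not from anything the campaign did; and engagement tier independently affects the outcome. The pooled gap is confounded — condition on engagement tier.
Standardising Campaign H to the population engagement tier mix: 0.320·34/60 + 0.333·40/160 + 0.347·20/260 = 0.291.

0.29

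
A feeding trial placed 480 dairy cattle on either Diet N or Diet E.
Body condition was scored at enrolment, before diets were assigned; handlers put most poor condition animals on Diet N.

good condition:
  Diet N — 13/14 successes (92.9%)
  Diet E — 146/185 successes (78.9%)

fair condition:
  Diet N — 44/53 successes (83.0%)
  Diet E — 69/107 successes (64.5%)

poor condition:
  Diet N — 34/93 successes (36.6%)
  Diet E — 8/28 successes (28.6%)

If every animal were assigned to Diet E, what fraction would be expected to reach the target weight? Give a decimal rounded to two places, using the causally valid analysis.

0.61

Diet N is higher inside every starting body condition stratum but Diet E is higher in aggregate. Whether to stratify depends on how starting body condition relates to the diet.
Starting body condition is set before the diet has any effect — it is not caused by the diet — and it independently drives the outcome. That makes it a confounder, so the causal comparison is within starting body condition levels.
Standardising Diet E to the population starting body condition mix: 0.415·146/185 + 0.333·69/107 + 0.252·8/28 = 0.614.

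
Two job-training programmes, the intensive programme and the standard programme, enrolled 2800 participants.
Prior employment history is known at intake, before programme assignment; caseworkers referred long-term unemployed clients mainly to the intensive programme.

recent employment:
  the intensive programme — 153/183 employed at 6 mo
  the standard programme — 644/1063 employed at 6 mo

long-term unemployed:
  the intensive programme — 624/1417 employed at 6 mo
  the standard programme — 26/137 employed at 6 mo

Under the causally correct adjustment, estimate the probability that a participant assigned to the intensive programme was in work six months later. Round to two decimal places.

Prior employment history is set before the programme has any effect — it is not caused by the programme — and it independently drives the outcome. That makes it a confounder, so the causal comparison is within prior employment history levels.
Standardising the intensive programme to the population prior employment history mix: 0.445·153/183 + 0.555·624/1417 = 0.616.

0.62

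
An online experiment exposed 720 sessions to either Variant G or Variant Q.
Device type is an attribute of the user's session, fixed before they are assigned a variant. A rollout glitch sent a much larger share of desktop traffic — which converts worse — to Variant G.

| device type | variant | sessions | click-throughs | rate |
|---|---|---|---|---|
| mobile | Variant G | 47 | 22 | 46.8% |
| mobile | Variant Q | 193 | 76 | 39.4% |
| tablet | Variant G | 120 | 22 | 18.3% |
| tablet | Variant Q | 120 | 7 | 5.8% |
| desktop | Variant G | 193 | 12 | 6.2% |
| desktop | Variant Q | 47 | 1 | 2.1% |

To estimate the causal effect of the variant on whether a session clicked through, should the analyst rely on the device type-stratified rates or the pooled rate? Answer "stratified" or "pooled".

The device type-specific comparison favours Variant G throughout, but the pooled figures favour Variant Q. The question is whether to condition on device type.
The imbalance in device type arose from how sessions were allocated, not from anything the variant did; and device type independently affects the outcome. The pooled gap is confounded — condition on device type.
Within each level — mobile: 46.8% vs 39.4%; tablet: 18.3% vs 5.8%; desktop: 6.2% vs 2.1% — Variant G is higher every time.

stratified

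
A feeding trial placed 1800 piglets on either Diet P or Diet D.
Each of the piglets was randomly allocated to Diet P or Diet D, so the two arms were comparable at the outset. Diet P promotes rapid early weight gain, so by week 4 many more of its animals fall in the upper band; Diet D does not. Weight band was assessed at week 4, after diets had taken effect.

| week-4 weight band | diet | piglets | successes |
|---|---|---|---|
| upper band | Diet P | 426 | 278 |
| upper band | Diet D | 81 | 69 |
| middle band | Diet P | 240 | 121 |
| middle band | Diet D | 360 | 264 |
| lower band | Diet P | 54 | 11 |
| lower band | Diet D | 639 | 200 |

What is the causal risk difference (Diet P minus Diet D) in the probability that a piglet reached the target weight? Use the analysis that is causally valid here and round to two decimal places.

The stratified and pooled comparisons disagree (Diet D wins within each week-4 weight band; Diet P wins overall), so the answer turns on the causal role of week-4 weight band.
Stratifying would compare diets among piglets the diets themselves sorted into week-4 weight band groups — a form of selection on an intermediate. The unconditioned pooled rates give the total causal effect.
The causal difference is the pooled difference: 0.569 − 0.494 = +0.076.

+0.08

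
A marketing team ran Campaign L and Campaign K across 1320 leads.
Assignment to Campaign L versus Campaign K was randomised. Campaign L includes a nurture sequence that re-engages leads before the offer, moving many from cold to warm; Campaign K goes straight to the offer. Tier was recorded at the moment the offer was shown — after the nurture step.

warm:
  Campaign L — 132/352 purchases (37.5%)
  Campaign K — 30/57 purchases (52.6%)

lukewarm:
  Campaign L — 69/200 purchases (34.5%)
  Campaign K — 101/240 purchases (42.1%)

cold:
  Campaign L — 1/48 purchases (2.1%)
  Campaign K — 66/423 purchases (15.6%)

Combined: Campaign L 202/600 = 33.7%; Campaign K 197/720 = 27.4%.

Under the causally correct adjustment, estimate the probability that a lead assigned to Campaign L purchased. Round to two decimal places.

0.34

The engagement tier-specific comparison favours Campaign K throughout, but the pooled figures favour Campaign L. The question is whether to condition on engagement tier.
Engagement tier lies on the pathway campaign → engagement tier → outcome, so adjusting for it blocks the indirect effect. For the total causal effect of campaign, use the unadjusted pooled rates.
So P(outcome | do(Campaign L)) is just the pooled rate for Campaign L: 202/600 = 0.337.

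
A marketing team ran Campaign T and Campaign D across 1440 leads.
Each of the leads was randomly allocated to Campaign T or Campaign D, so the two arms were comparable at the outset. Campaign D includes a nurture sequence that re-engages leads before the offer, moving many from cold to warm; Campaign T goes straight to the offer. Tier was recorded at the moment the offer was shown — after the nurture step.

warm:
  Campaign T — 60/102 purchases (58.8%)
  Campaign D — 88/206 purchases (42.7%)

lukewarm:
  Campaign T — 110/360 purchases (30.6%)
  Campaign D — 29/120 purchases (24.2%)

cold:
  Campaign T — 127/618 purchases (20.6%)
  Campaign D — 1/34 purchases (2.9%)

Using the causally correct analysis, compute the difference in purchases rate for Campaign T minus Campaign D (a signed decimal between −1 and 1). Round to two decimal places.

The stratified and pooled comparisons disagree (Campaign T wins within each engagement tier; Campaign D wins overall), so the answer turns on the causal role of engagement tier.
Because the campaign influences engagement tier, engagement tier is a post-treatment mediator, not a confounder. Stratifying on it would bias the estimate; the causal effect is the crude pooled difference.
The causal difference is the pooled difference: 0.275 − 0.328 = -0.053.

-0.05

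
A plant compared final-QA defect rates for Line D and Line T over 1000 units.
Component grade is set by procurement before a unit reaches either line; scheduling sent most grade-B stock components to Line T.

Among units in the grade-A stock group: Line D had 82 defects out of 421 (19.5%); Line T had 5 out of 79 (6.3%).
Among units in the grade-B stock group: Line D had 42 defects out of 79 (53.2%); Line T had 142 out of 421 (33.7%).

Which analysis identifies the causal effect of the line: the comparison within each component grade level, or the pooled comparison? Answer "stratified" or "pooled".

stratified

The component grade-specific comparison favours Line T throughout, but the pooled figures favour Line D. The question is whether to condition on component grade.
Component grade satisfies the back-door criterion: it is not a descendant of the line, and it blocks the spurious path from line to outcome. Adjusting for it (i.e., using the within-component grade rates) gives the causal effect.
Within each level — grade-A stock: 19.5% vs 6.3%; grade-B stock: 53.2% vs 33.7% — Line T is lower every time.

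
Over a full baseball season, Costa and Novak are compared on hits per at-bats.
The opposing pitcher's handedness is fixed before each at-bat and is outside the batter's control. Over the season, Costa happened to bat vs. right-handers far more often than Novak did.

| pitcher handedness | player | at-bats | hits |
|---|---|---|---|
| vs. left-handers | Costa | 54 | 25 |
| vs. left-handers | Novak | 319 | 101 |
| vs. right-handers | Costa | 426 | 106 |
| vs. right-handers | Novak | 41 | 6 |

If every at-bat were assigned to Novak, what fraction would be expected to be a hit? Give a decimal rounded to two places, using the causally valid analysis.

0.22

Within every pitcher handedness level Costa has the higher rate, yet pooled Novak does — Simpson's reversal.
Since pitcher handedness is a pre-existing factor (not a product of the player) and it affects the outcome on its own, it is a confounder. The stratified rates, not the pooled rate, identify the causal effect.
Standardising Novak to the population pitcher handedness mix: 0.444·101/319 + 0.556·6/41 = 0.222.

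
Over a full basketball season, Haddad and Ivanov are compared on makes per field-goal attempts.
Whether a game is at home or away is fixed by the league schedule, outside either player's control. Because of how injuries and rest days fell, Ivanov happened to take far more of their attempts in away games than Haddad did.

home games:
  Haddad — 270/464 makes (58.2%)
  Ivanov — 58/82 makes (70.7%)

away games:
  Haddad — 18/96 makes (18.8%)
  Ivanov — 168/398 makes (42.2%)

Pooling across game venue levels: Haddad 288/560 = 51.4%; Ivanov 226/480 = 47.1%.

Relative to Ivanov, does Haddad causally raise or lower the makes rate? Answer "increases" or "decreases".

Game venue is set before the player has any effect — it is not caused by the player — and it independently drives the outcome. That makes it a confounder, so the causal comparison is within game venue levels.
Within each level — home games: 58.2% vs 70.7%; away games: 18.8% vs 42.2% — Ivanov is higher every time.

decreases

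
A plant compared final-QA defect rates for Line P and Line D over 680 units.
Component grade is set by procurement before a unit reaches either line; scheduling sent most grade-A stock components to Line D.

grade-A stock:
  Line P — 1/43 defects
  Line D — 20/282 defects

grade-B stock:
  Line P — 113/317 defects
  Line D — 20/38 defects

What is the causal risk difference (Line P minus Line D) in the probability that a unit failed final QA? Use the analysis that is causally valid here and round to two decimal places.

Within every component grade level Line P has the lower rate, yet pooled Line D does — Simpson's reversal.
Nothing the line does changes component grade; the imbalance is an allocation artefact. With component grade also predicting the outcome, the pooled figure is confounded, and the within-stratum comparison is the causal one.
Adjusting over the population distribution of component grade: 0.478·(0.023−0.071) + 0.522·(0.356−0.526) = -0.111.

-0.11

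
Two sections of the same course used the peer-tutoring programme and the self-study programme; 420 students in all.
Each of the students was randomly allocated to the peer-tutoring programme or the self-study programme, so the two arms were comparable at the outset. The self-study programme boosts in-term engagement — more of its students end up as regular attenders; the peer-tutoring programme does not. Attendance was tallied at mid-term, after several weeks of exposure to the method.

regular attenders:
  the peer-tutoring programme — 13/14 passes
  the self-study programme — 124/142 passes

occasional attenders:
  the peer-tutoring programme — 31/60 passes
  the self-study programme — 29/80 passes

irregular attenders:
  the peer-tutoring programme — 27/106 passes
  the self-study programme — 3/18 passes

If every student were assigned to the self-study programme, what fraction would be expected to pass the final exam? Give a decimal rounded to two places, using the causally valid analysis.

0.65

Mid-term attendance here is a post-treatment variable shaped by the teaching method; conditioning on it would introduce bias rather than remove it. The overall comparison is the causal one.
So P(outcome | do(the self-study programme)) is just the pooled rate for the self-study programme: 156/240 = 0.650.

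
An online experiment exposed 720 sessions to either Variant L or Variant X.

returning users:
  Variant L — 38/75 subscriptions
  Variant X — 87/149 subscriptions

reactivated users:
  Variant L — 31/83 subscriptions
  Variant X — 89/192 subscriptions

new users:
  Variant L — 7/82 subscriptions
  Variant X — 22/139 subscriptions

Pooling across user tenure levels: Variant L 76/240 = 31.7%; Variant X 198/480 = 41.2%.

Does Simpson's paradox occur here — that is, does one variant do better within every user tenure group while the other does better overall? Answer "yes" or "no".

Within each user tenure level (returning users 50.7% vs 58.4%; reactivated users 37.3% vs 46.4%; new users 8.5% vs 15.8%), Variant X has the higher rate every time. Pooled: 31.7% vs 41.2% — Variant X has the higher rate overall. They agree.

no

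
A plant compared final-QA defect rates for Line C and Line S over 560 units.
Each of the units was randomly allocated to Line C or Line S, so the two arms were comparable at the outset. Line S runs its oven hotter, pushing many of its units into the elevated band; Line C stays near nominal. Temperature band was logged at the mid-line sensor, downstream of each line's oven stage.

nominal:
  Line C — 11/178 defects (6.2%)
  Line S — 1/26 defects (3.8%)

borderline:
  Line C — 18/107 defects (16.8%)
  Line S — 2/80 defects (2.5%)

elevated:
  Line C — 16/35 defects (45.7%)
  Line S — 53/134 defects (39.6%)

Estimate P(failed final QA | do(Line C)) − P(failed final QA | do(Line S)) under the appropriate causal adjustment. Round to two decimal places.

-0.09

The stratified and pooled comparisons disagree (Line S wins within each in-process temperature band; Line C wins overall), so the answer turns on the causal role of in-process temperature band.
Stratifying would compare lines among units the lines themselves sorted into in-process temperature band groups — a form of selection on an intermediate. The unconditioned pooled rates give the total causal effect.
The causal difference is the pooled difference: 0.141 − 0.233 = -0.093.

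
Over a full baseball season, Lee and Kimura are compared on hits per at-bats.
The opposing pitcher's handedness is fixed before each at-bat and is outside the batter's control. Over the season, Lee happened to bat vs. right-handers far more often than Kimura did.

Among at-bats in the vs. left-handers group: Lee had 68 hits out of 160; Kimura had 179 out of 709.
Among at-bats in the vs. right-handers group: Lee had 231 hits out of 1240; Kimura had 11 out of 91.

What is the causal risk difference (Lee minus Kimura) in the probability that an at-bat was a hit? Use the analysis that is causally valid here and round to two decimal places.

The stratified and pooled comparisons disagree (Lee wins within each pitcher handedness; Kimura wins overall), so the answer turns on the causal role of pitcher handedness.
The imbalance in pitcher handedness arose from how at-bats were allocated, not from anything the player did; and pitcher handedness independently affects the outcome. The pooled gap is confounded — condition on pitcher handedness.
Adjusting over the population distribution of pitcher handedness: 0.395·(0.425−0.252) + 0.605·(0.186−0.121) = +0.108.

+0.11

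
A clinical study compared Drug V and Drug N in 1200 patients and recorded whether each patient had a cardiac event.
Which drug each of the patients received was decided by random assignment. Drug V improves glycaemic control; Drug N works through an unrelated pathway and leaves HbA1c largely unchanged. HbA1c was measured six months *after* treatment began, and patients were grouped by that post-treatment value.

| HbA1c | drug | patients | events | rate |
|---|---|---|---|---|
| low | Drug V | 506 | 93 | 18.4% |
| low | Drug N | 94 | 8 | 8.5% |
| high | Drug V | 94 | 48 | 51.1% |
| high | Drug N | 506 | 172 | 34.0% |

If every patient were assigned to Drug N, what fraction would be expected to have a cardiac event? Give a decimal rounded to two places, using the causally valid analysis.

The distribution of HbA1c is itself part of what the drug does — it is an intermediate outcome. Holding it fixed would remove that part of the effect; the total effect is the pooled difference.
So P(outcome | do(Drug N)) is just the pooled rate for Drug N: 180/600 = 0.300.

0.30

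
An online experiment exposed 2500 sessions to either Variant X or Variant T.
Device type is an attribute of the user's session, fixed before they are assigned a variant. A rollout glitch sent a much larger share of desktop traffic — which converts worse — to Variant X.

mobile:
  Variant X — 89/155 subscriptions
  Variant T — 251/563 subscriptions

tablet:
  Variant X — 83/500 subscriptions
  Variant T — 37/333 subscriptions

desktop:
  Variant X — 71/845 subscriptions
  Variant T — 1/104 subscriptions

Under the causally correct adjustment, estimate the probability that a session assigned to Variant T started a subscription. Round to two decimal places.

The device type-specific comparison favours Variant X throughout, but the pooled figures favour Variant T. The question is whether to condition on device type.
Nothing the variant does changes device type; the imbalance is an allocation artefact. With device type also predicting the outcome, the pooled figure is confounded, and the within-stratum comparison is the causal one.
Standardising Variant T to the population device type mix: 0.287·251/563 + 0.333·37/333 + 0.380·1/104 = 0.169.

0.17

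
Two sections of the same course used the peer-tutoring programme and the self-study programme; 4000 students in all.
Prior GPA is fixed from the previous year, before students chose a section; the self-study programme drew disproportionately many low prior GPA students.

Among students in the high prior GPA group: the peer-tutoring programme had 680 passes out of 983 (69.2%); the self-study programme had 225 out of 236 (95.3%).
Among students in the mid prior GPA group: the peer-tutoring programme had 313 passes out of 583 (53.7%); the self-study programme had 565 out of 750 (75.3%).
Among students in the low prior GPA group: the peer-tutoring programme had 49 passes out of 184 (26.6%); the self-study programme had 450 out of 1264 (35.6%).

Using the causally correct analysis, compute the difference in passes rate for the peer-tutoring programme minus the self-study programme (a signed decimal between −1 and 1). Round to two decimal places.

The stratified and pooled comparisons disagree (the self-study programme wins within each prior GPA band; the peer-tutoring programme wins overall), so the answer turns on the causal role of prior GPA band.
Since prior GPA band is a pre-existing factor (not a product of the teaching method) and it affects the outcome on its own, it is a confounder. The stratified rates, not the pooled rate, identify the causal effect.
Adjusting over the population distribution of prior GPA band: 0.305·(0.692−0.953) + 0.333·(0.537−0.753) + 0.362·(0.266−0.356) = -0.184.

-0.18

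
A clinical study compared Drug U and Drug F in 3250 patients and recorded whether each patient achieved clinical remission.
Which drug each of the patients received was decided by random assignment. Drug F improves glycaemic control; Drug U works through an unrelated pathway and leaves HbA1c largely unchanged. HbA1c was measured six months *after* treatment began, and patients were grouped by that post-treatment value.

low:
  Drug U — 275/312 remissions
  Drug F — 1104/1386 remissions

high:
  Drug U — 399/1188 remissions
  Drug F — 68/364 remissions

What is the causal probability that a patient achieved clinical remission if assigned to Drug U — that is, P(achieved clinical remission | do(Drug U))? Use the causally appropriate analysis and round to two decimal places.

HbA1c lies on the pathway drug → HbA1c → outcome, so adjusting for it blocks the indirect effect. For the total causal effect of drug, use the unadjusted pooled rates.
So P(outcome | do(Drug U)) is just the pooled rate for Drug U: 674/1500 = 0.449.

0.45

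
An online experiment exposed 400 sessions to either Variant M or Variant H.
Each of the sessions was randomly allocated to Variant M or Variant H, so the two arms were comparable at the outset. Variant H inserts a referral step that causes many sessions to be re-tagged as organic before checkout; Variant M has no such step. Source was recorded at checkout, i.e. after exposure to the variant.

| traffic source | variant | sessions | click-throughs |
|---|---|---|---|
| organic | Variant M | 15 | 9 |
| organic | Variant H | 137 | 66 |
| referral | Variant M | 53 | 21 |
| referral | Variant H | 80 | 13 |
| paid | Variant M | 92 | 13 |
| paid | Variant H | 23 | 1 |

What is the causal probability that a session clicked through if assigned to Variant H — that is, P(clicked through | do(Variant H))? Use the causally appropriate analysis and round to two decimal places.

0.33

The traffic source-specific comparison favours Variant M throughout, but the pooled figures favour Variant H. The question is whether to condition on traffic source.
Traffic source is recorded after the variant and is itself shifted by it — it sits on the causal path from variant to outcome. Conditioning on a mediator would strip out part of the effect we want; the pooled comparison gives the total causal effect.
So P(outcome | do(Variant H)) is just the pooled rate for Variant H: 80/240 = 0.333.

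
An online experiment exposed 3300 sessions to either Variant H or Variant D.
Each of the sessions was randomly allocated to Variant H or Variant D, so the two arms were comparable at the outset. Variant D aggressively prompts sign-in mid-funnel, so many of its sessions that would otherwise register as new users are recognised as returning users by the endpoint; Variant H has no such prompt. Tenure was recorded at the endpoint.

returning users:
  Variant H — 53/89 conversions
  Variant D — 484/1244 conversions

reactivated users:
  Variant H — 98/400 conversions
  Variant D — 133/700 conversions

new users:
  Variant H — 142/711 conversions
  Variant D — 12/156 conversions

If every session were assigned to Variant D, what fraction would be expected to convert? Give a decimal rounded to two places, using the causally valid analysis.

Within every user tenure level Variant H has the higher rate, yet pooled Variant D does — Simpson's reversal.
User tenure here is a post-treatment variable shaped by the variant; conditioning on it would introduce bias rather than remove it. The overall comparison is the causal one.
So P(outcome | do(Variant D)) is just the pooled rate for Variant D: 629/2100 = 0.300.

0.30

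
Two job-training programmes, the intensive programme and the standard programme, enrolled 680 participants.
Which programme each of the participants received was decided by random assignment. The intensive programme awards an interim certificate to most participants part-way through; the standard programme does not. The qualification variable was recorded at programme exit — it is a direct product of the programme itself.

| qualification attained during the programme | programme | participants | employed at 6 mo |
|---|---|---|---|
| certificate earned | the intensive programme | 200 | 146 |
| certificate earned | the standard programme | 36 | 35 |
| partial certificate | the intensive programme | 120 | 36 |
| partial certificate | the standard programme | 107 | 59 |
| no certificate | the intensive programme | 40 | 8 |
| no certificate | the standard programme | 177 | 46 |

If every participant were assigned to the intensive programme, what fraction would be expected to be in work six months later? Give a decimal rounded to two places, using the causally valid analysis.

0.53

Because the programme influences qualification attained during the programme, qualification attained during the programme is a post-treatment mediator, not a confounder. Stratifying on it would bias the estimate; the causal effect is the crude pooled difference.
So P(outcome | do(the intensive programme)) is just the pooled rate for the intensive programme: 190/360 = 0.528.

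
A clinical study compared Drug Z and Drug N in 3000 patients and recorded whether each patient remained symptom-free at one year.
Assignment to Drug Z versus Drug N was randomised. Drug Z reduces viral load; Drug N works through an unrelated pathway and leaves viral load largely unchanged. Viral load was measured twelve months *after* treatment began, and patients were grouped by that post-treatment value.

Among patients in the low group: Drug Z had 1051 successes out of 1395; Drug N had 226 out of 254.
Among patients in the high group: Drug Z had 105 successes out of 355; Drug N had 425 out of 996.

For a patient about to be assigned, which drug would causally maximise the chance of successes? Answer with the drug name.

Drug Z

Viral load here is a post-treatment variable shaped by the drug; conditioning on it would introduce bias rather than remove it. The overall comparison is the causal one.
Pooled: Drug Z 66.1% vs Drug N 52.1%; Drug Z is higher overall.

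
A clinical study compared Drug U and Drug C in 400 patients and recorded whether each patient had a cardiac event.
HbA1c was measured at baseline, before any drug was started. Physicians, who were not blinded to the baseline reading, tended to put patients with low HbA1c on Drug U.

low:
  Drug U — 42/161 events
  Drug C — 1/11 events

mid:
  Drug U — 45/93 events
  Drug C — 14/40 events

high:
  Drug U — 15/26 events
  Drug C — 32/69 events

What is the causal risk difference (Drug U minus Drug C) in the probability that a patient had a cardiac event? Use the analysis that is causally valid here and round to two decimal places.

Drug C is lower inside every HbA1c stratum but Drug U is lower in aggregate. Whether to stratify depends on how HbA1c relates to the drug.
Since HbA1c is a pre-existing factor (not a product of the drug) and it affects the outcome on its own, it is a confounder. The stratified rates, not the pooled rate, identify the causal effect.
Adjusting over the population distribution of HbA1c: 0.430·(0.261−0.091) + 0.333·(0.484−0.350) + 0.237·(0.577−0.464) = +0.144.

+0.14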